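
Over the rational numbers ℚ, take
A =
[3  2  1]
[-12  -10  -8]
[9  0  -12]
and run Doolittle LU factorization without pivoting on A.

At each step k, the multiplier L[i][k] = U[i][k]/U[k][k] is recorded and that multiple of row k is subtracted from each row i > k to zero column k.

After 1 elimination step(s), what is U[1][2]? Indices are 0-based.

k=0: U[0][0]=3
  eliminate (1,0): mult=-4, new row 1: (0, -2, -4); set L[1][0]=-4
  eliminate (2,0): mult=3, new row 2: (0, -6, -15); set L[2][0]=3

U[1][2] = -4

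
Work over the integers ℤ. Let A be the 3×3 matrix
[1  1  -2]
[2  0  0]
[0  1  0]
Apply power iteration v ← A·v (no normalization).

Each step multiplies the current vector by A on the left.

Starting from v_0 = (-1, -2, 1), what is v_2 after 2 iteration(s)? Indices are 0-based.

v_0 = (-1, -2, 1).
v_1 = A·v_0 = (-5, -2, -2).
v_2 = A·v_1 = (-3, -10, -2).

v_2 = (-3, -10, -2)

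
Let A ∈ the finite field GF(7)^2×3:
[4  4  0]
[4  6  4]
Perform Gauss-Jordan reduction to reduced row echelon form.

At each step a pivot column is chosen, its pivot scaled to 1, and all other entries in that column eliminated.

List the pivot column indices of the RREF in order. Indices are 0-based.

step 1: normalize row 0 (÷4) = (1, 1, 0)
  row 1: subtract 4×row0 = (0, 2, 4)
step 2: normalize row 1 (÷2) = (0, 1, 2)
  row 0: subtract 1×row1 = (1, 0, 5)

pivot columns: 0, 1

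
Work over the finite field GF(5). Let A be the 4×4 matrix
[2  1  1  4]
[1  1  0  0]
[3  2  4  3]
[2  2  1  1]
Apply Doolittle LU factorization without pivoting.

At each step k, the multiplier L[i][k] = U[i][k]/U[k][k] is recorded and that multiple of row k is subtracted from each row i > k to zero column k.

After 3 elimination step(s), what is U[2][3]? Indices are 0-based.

Step 1: pivot at (0,0) is 2.
  row1 ← row1 − (3)·row0  ⇒  L[1][0]=3, U row1=(0, 3, 2, 3)
  row2 ← row2 − (4)·row0  ⇒  L[2][0]=4, U row2=(0, 3, 0, 2)
  row3 ← row3 − (1)·row0  ⇒  L[3][0]=1, U row3=(0, 1, 0, 2)
Step 2: pivot at (1,1) is 3.
  row2 ← row2 − (1)·row1  ⇒  L[2][1]=1, U row2=(0, 0, 3, 4)
  row3 ← row3 − (2)·row1  ⇒  L[3][1]=2, U row3=(0, 0, 1, 1)
Step 3: pivot at (2,2) is 3.
  row3 ← row3 − (2)·row2  ⇒  L[3][2]=2, U row3=(0, 0, 0, 3)

U[2][3] = 4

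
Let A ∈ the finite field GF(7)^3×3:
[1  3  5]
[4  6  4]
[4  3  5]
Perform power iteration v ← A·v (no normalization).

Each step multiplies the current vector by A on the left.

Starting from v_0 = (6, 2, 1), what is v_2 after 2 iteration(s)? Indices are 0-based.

v_2 = (4, 0, 6)

v_0 = (6, 2, 1).
v_1 = A·v_0 = (3, 5, 0).
v_2 = A·v_1 = (4, 0, 6).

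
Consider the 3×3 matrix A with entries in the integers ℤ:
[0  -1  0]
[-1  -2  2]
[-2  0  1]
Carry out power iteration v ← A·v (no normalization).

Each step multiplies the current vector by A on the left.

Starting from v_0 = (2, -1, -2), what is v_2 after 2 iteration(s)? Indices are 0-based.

v_2 = (4, -5, -8)

v_0 = (2, -1, -2).
v_1 = A·v_0 = (1, -4, -6).
v_2 = A·v_1 = (4, -5, -8).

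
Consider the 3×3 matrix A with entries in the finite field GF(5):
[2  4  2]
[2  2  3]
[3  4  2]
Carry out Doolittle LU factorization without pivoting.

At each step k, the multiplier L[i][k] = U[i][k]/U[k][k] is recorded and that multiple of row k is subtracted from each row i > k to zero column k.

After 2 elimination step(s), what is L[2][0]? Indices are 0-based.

Step 1: pivot at (0,0) is 2.
  row1 ← row1 − (1)·row0  ⇒  L[1][0]=1, U row1=(0, 3, 1)
  row2 ← row2 − (4)·row0  ⇒  L[2][0]=4, U row2=(0, 3, 4)
Step 2: pivot at (1,1) is 3.
  row2 ← row2 − (1)·row1  ⇒  L[2][1]=1, U row2=(0, 0, 3)

L[2][0] = 4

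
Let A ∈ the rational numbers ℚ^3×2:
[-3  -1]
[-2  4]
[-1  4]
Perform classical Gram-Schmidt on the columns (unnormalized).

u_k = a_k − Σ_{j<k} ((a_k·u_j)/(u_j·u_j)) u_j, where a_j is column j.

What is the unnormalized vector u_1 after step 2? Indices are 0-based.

u_1 = (-41/14, 19/7, 47/14)

Step 1: u_0 = a_0 = (-3, -2, -1).
Step 2: u_1 = a_1 − (-9/14)·u_0 = (-41/14, 19/7, 47/14).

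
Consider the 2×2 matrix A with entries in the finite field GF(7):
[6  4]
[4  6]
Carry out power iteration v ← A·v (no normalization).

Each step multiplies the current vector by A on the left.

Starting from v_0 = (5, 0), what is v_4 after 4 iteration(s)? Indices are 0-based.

v_4 = (1, 5)

v_0 = (5, 0).
v_1 = A·v_0 = (2, 6).
v_2 = A·v_1 = (1, 2).
v_3 = A·v_2 = (0, 2).
v_4 = A·v_3 = (1, 5).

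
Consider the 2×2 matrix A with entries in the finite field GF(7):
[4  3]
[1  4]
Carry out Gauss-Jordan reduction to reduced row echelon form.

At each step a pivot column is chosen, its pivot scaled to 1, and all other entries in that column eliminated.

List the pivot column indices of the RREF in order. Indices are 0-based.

pivot columns: 0, 1

step 1: normalize row 0 (÷4) = (1, 6)
  row 1: subtract 1×row0 = (0, 5)
step 2: normalize row 1 (÷5) = (0, 1)
  row 0: subtract 6×row1 = (1, 0)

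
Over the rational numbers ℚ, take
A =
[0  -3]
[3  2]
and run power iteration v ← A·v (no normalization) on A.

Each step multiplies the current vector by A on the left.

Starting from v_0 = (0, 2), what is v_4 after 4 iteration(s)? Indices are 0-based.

v_4 = (168, -22)

v_0 = (0, 2).
v_1 = A·v_0 = (-6, 4).
v_2 = A·v_1 = (-12, -10).
v_3 = A·v_2 = (30, -56).
v_4 = A·v_3 = (168, -22).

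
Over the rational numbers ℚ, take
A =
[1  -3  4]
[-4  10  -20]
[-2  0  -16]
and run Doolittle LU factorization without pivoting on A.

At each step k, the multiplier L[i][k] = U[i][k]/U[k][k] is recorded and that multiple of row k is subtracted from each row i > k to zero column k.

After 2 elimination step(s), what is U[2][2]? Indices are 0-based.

U[2][2] = 4

[col 0] pivot 1
  R1 -= -4*R0 → (0, -2, -4)  (L[1][0] := -4)
  R2 -= -2*R0 → (0, -6, -8)  (L[2][0] := -2)
[col 1] pivot -2
  R2 -= 3*R1 → (0, 0, 4)  (L[2][1] := 3)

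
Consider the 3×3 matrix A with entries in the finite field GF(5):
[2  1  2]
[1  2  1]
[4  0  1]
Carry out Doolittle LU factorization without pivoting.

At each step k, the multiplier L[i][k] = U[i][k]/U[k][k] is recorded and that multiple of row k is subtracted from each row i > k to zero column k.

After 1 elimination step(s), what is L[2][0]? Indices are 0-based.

Step 1: pivot at (0,0) is 2.
  row1 ← row1 − (3)·row0  ⇒  L[1][0]=3, U row1=(0, 4, 0)
  row2 ← row2 − (2)·row0  ⇒  L[2][0]=2, U row2=(0, 3, 2)

L[2][0] = 2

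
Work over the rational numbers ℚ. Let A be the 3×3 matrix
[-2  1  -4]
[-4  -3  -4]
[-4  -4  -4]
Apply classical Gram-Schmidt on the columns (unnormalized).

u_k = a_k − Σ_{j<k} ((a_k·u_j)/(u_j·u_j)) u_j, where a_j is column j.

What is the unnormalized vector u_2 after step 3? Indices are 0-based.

Step 1: u_0 = a_0 = (-2, -4, -4).
Step 2: u_1 = a_1 − (13/18)·u_0 = (22/9, -1/9, -10/9).
Step 3: u_2 = a_2 − (10/9)·u_0 − (-44/65)·u_1 = (-8/65, 24/65, -4/13).

u_2 = (-8/65, 24/65, -4/13)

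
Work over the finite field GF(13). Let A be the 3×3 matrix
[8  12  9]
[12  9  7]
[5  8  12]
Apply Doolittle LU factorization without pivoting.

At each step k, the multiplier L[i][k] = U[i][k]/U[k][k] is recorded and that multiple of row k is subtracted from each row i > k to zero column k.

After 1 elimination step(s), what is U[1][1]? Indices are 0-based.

[col 0] pivot 8
  R1 -= 8*R0 → (0, 4, 0)  (L[1][0] := 8)
  R2 -= 12*R0 → (0, 7, 8)  (L[2][0] := 12)

U[1][1] = 4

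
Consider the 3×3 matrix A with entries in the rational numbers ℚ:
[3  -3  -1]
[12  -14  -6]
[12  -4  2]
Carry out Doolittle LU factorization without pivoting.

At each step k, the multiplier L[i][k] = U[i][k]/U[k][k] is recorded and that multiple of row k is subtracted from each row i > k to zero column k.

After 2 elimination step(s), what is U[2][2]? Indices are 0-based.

k=0: U[0][0]=3
  eliminate (1,0): mult=4, new row 1: (0, -2, -2); set L[1][0]=4
  eliminate (2,0): mult=4, new row 2: (0, 8, 6); set L[2][0]=4
k=1: U[1][1]=-2
  eliminate (2,1): mult=-4, new row 2: (0, 0, -2); set L[2][1]=-4

U[2][2] = -2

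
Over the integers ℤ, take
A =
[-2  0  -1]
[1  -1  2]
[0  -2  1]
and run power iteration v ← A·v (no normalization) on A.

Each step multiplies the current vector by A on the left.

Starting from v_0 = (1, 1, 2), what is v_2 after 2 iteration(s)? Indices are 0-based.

v_0 = (1, 1, 2).
v_1 = A·v_0 = (-4, 4, 0).
v_2 = A·v_1 = (8, -8, -8).

v_2 = (8, -8, -8)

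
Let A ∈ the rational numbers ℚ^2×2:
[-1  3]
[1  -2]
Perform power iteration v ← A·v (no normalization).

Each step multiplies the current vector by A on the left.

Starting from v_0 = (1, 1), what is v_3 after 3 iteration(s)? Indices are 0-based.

v_3 = (17, -13)

v_0 = (1, 1).
v_1 = A·v_0 = (2, -1).
v_2 = A·v_1 = (-5, 4).
v_3 = A·v_2 = (17, -13).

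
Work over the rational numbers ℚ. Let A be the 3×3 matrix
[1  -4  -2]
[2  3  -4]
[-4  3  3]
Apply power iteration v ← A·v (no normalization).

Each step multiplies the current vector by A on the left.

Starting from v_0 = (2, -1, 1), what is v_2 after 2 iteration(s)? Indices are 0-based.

v_0 = (2, -1, 1).
v_1 = A·v_0 = (4, -3, -8).
v_2 = A·v_1 = (32, 31, -49).

v_2 = (32, 31, -49)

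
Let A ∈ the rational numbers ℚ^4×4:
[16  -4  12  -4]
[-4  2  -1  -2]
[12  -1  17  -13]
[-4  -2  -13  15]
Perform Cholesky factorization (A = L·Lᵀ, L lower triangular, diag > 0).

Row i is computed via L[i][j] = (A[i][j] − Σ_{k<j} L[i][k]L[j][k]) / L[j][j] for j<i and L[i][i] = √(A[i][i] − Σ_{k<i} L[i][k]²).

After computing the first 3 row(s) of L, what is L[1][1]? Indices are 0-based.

L[1][1] = 1

Step 1: L[0][0] = √(16) = 4.
  L[1][0] = (-4) / L[0][0] = -1.
Step 2: L[1][1] = √(1) = 1.
  L[2][0] = (12) / L[0][0] = 3.
  L[2][1] = (2) / L[1][1] = 2.
Step 3: L[2][2] = √(4) = 2.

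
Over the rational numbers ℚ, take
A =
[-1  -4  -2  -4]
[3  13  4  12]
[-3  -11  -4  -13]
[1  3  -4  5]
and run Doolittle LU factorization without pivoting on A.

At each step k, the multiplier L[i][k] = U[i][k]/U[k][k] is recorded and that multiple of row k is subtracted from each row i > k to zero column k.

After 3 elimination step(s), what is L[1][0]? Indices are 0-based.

k=0: U[0][0]=-1
  eliminate (1,0): mult=-3, new row 1: (0, 1, -2, 0); set L[1][0]=-3
  eliminate (2,0): mult=3, new row 2: (0, 1, 2, -1); set L[2][0]=3
  eliminate (3,0): mult=-1, new row 3: (0, -1, -6, 1); set L[3][0]=-1
k=1: U[1][1]=1
  eliminate (2,1): mult=1, new row 2: (0, 0, 4, -1); set L[2][1]=1
  eliminate (3,1): mult=-1, new row 3: (0, 0, -8, 1); set L[3][1]=-1
k=2: U[2][2]=4
  eliminate (3,2): mult=-2, new row 3: (0, 0, 0, -1); set L[3][2]=-2

L[1][0] = -3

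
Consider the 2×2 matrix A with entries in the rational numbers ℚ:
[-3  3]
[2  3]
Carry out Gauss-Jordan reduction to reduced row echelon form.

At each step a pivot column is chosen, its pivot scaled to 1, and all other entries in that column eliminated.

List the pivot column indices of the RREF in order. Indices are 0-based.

pivot columns: 0, 1

step 1: normalize row 0 (÷-3) = (1, -1)
  row 1: subtract 2×row0 = (0, 5)
step 2: normalize row 1 (÷5) = (0, 1)
  row 0: subtract -1×row1 = (1, 0)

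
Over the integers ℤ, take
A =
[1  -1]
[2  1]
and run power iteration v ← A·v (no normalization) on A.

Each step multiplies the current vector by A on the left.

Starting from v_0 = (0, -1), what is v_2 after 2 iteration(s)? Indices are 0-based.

v_2 = (2, 1)

v_0 = (0, -1).
v_1 = A·v_0 = (1, -1).
v_2 = A·v_1 = (2, 1).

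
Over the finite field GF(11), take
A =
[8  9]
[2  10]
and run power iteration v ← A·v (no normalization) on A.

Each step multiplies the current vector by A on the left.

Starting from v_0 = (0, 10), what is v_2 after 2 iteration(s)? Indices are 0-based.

v_0 = (0, 10).
v_1 = A·v_0 = (2, 1).
v_2 = A·v_1 = (3, 3).

v_2 = (3, 3)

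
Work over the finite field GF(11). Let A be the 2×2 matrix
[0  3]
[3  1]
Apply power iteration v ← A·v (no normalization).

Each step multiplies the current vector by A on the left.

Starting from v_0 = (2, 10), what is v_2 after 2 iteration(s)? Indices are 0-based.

v_2 = (4, 7)

v_0 = (2, 10).
v_1 = A·v_0 = (8, 5).
v_2 = A·v_1 = (4, 7).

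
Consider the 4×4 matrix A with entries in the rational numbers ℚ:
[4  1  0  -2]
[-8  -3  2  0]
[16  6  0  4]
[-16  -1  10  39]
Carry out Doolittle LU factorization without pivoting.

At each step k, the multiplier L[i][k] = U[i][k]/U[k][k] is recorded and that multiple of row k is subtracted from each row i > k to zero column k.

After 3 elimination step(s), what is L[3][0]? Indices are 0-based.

[col 0] pivot 4
  R1 -= -2*R0 → (0, -1, 2, -4)  (L[1][0] := -2)
  R2 -= 4*R0 → (0, 2, 0, 12)  (L[2][0] := 4)
  R3 -= -4*R0 → (0, 3, 10, 31)  (L[3][0] := -4)
[col 1] pivot -1
  R2 -= -2*R1 → (0, 0, 4, 4)  (L[2][1] := -2)
  R3 -= -3*R1 → (0, 0, 16, 19)  (L[3][1] := -3)
[col 2] pivot 4
  R3 -= 4*R2 → (0, 0, 0, 3)  (L[3][2] := 4)

L[3][0] = -4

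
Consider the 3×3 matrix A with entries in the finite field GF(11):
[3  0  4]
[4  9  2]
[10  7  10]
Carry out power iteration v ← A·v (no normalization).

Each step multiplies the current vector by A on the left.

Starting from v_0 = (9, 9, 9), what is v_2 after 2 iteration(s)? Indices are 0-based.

v_2 = (6, 6, 1)

v_0 = (9, 9, 9).
v_1 = A·v_0 = (8, 3, 1).
v_2 = A·v_1 = (6, 6, 1).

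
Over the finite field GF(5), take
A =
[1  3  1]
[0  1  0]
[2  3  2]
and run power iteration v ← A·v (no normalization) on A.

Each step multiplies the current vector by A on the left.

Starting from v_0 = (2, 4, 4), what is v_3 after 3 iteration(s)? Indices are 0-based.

v_3 = (2, 4, 2)

v_0 = (2, 4, 4).
v_1 = A·v_0 = (3, 4, 4).
v_2 = A·v_1 = (4, 4, 1).
v_3 = A·v_2 = (2, 4, 2).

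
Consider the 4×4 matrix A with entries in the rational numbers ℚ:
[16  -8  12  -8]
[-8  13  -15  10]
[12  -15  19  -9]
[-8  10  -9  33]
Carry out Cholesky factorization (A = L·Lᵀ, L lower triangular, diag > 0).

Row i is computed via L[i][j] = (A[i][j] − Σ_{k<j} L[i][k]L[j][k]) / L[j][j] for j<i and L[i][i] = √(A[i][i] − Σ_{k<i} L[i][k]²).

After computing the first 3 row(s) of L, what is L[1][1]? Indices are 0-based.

L[1][1] = 3

Step 1: L[0][0] = √(16) = 4.
  L[1][0] = (-8) / L[0][0] = -2.
Step 2: L[1][1] = √(9) = 3.
  L[2][0] = (12) / L[0][0] = 3.
  L[2][1] = (-9) / L[1][1] = -3.
Step 3: L[2][2] = √(1) = 1.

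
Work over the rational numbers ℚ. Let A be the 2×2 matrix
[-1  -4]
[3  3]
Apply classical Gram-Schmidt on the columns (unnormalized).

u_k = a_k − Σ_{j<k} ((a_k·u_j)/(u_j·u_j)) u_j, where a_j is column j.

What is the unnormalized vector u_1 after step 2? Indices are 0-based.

Step 1: u_0 = a_0 = (-1, 3).
Step 2: u_1 = a_1 − (13/10)·u_0 = (-27/10, -9/10).

u_1 = (-27/10, -9/10)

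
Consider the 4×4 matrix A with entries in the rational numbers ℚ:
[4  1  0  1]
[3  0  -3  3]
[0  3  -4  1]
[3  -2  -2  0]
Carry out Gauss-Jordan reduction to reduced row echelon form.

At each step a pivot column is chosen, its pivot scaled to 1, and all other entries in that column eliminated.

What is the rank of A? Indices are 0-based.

rank = 4

pivot(0,0)=4: scale R0 → (1, 1/4, 0, 1/4)
  clear (1,0): R1 −= (3)R0 → (0, -3/4, -3, 9/4)
  clear (3,0): R3 −= (3)R0 → (0, -11/4, -2, -3/4)
pivot(1,1)=-3/4: scale R1 → (0, 1, 4, -3)
  clear (0,1): R0 −= (1/4)R1 → (1, 0, -1, 1)
  clear (2,1): R2 −= (3)R1 → (0, 0, -16, 10)
  clear (3,1): R3 −= (-11/4)R1 → (0, 0, 9, -9)
pivot(2,2)=-16: scale R2 → (0, 0, 1, -5/8)
  clear (0,2): R0 −= (-1)R2 → (1, 0, 0, 3/8)
  clear (1,2): R1 −= (4)R2 → (0, 1, 0, -1/2)
  clear (3,2): R3 −= (9)R2 → (0, 0, 0, -27/8)
pivot(3,3)=-27/8: scale R3 → (0, 0, 0, 1)
  clear (0,3): R0 −= (3/8)R3 → (1, 0, 0, 0)
  clear (1,3): R1 −= (-1/2)R3 → (0, 1, 0, 0)
  clear (2,3): R2 −= (-5/8)R3 → (0, 0, 1, 0)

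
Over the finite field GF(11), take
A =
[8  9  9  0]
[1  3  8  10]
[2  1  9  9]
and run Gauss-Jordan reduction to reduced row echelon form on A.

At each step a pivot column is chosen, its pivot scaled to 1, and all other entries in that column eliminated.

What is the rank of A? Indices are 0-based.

rank = 3

step 1: normalize row 0 (÷8) = (1, 8, 8, 0)
  row 1: subtract 1×row0 = (0, 6, 0, 10)
  row 2: subtract 2×row0 = (0, 7, 4, 9)
step 2: normalize row 1 (÷6) = (0, 1, 0, 9)
  row 0: subtract 8×row1 = (1, 0, 8, 5)
  row 2: subtract 7×row1 = (0, 0, 4, 1)
step 3: normalize row 2 (÷4) = (0, 0, 1, 3)
  row 0: subtract 8×row2 = (1, 0, 0, 3)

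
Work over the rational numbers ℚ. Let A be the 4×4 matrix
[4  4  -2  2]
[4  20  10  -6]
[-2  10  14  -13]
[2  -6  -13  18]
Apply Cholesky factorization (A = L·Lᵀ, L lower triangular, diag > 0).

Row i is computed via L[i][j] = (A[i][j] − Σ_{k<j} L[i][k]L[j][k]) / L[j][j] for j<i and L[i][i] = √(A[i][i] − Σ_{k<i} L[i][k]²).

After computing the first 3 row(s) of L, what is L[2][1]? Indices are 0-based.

L[2][1] = 3

Step 1: L[0][0] = √(4) = 2.
  L[1][0] = (4) / L[0][0] = 2.
Step 2: L[1][1] = √(16) = 4.
  L[2][0] = (-2) / L[0][0] = -1.
  L[2][1] = (12) / L[1][1] = 3.
Step 3: L[2][2] = √(4) = 2.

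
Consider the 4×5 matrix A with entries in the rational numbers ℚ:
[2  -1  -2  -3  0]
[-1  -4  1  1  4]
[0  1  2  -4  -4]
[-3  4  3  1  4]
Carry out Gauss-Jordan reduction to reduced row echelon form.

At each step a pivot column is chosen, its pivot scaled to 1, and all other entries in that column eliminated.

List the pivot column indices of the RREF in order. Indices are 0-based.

[1] R0 /= 2  ⇒  (1, -1/2, -1, -3/2, 0)
     R1 -= -1·R0  ⇒  (0, -9/2, 0, -1/2, 4)
     R3 -= -3·R0  ⇒  (0, 5/2, 0, -7/2, 4)
[2] R1 /= -9/2  ⇒  (0, 1, 0, 1/9, -8/9)
     R0 -= -1/2·R1  ⇒  (1, 0, -1, -13/9, -4/9)
     R2 -= 1·R1  ⇒  (0, 0, 2, -37/9, -28/9)
     R3 -= 5/2·R1  ⇒  (0, 0, 0, -34/9, 56/9)
[3] R2 /= 2  ⇒  (0, 0, 1, -37/18, -14/9)
     R0 -= -1·R2  ⇒  (1, 0, 0, -7/2, -2)
[4] R3 /= -34/9  ⇒  (0, 0, 0, 1, -28/17)
     R0 -= -7/2·R3  ⇒  (1, 0, 0, 0, -132/17)
     R1 -= 1/9·R3  ⇒  (0, 1, 0, 0, -12/17)
     R2 -= -37/18·R3  ⇒  (0, 0, 1, 0, -84/17)

pivot columns: 0, 1, 2, 3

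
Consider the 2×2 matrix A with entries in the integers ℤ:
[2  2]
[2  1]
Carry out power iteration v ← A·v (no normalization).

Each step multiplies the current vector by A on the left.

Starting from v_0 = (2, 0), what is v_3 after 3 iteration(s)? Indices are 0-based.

v_3 = (56, 44)

v_0 = (2, 0).
v_1 = A·v_0 = (4, 4).
v_2 = A·v_1 = (16, 12).
v_3 = A·v_2 = (56, 44).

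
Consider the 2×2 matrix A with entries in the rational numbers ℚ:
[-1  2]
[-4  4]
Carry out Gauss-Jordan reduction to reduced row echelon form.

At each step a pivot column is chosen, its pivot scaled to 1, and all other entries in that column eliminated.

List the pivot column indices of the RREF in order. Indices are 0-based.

pivot columns: 0, 1

[1] R0 /= -1  ⇒  (1, -2)
     R1 -= -4·R0  ⇒  (0, -4)
[2] R1 /= -4  ⇒  (0, 1)
     R0 -= -2·R1  ⇒  (1, 0)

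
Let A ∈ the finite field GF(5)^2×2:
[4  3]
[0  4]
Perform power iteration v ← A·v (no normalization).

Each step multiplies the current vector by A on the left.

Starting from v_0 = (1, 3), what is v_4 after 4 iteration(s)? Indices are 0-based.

v_4 = (0, 3)

v_0 = (1, 3).
v_1 = A·v_0 = (3, 2).
v_2 = A·v_1 = (3, 3).
v_3 = A·v_2 = (1, 2).
v_4 = A·v_3 = (0, 3).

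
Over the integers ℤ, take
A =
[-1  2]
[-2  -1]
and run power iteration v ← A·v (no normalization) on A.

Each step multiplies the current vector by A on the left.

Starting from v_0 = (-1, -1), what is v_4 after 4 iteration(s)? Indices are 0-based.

v_4 = (-17, 31)

v_0 = (-1, -1).
v_1 = A·v_0 = (-1, 3).
v_2 = A·v_1 = (7, -1).
v_3 = A·v_2 = (-9, -13).
v_4 = A·v_3 = (-17, 31).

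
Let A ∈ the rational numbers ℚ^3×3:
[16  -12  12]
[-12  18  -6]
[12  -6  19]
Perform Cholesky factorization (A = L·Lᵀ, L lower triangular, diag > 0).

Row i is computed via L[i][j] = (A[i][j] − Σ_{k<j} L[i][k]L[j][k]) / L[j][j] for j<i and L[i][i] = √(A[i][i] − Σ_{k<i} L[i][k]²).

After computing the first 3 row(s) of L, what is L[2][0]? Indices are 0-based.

L[2][0] = 3

Step 1: L[0][0] = √(16) = 4.
  L[1][0] = (-12) / L[0][0] = -3.
Step 2: L[1][1] = √(9) = 3.
  L[2][0] = (12) / L[0][0] = 3.
  L[2][1] = (3) / L[1][1] = 1.
Step 3: L[2][2] = √(9) = 3.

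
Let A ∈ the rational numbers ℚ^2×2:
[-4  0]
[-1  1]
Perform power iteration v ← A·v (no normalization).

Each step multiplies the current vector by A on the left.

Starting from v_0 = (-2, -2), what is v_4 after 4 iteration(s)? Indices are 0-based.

v_4 = (-512, -104)

v_0 = (-2, -2).
v_1 = A·v_0 = (8, 0).
v_2 = A·v_1 = (-32, -8).
v_3 = A·v_2 = (128, 24).
v_4 = A·v_3 = (-512, -104).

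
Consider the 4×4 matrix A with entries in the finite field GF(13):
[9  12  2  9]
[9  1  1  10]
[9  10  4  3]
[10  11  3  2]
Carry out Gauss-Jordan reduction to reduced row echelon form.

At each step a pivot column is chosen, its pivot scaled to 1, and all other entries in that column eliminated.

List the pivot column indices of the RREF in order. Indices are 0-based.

pivot columns: 0, 1, 2, 3

pivot(0,0)=9: scale R0 → (1, 10, 6, 1)
  clear (1,0): R1 −= (9)R0 → (0, 2, 12, 1)
  clear (2,0): R2 −= (9)R0 → (0, 11, 2, 7)
  clear (3,0): R3 −= (10)R0 → (0, 2, 8, 5)
pivot(1,1)=2: scale R1 → (0, 1, 6, 7)
  clear (0,1): R0 −= (10)R1 → (1, 0, 11, 9)
  clear (2,1): R2 −= (11)R1 → (0, 0, 1, 8)
  clear (3,1): R3 −= (2)R1 → (0, 0, 9, 4)
pivot(2,2)=1: scale R2 → (0, 0, 1, 8)
  clear (0,2): R0 −= (11)R2 → (1, 0, 0, 12)
  clear (1,2): R1 −= (6)R2 → (0, 1, 0, 11)
  clear (3,2): R3 −= (9)R2 → (0, 0, 0, 10)
pivot(3,3)=10: scale R3 → (0, 0, 0, 1)
  clear (0,3): R0 −= (12)R3 → (1, 0, 0, 0)
  clear (1,3): R1 −= (11)R3 → (0, 1, 0, 0)
  clear (2,3): R2 −= (8)R3 → (0, 0, 1, 0)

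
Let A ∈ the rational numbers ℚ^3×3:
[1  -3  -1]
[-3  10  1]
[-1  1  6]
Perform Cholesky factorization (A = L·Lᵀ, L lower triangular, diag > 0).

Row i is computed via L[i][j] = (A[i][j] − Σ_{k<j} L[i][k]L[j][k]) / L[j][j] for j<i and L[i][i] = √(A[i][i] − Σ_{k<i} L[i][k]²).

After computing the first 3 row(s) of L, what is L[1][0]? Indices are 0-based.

L[1][0] = -3

Step 1: L[0][0] = √(1) = 1.
  L[1][0] = (-3) / L[0][0] = -3.
Step 2: L[1][1] = √(1) = 1.
  L[2][0] = (-1) / L[0][0] = -1.
  L[2][1] = (-2) / L[1][1] = -2.
Step 3: L[2][2] = √(1) = 1.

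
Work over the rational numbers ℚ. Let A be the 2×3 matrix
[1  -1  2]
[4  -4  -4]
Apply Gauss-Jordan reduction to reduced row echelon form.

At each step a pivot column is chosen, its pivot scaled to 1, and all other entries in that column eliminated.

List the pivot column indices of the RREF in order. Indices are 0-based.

step 1: normalize row 0 (÷1) = (1, -1, 2)
  row 1: subtract 4×row0 = (0, 0, -12)
skip col 1 (zero from row 1)
step 2: normalize row 1 (÷-12) = (0, 0, 1)
  row 0: subtract 2×row1 = (1, -1, 0)

pivot columns: 0, 2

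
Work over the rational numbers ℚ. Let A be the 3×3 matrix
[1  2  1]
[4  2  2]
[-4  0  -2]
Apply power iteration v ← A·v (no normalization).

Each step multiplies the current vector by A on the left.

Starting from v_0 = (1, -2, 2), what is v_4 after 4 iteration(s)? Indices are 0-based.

v_4 = (-17, -68, 92)

v_0 = (1, -2, 2).
v_1 = A·v_0 = (-1, 4, -8).
v_2 = A·v_1 = (-1, -12, 20).
v_3 = A·v_2 = (-5, 12, -36).
v_4 = A·v_3 = (-17, -68, 92).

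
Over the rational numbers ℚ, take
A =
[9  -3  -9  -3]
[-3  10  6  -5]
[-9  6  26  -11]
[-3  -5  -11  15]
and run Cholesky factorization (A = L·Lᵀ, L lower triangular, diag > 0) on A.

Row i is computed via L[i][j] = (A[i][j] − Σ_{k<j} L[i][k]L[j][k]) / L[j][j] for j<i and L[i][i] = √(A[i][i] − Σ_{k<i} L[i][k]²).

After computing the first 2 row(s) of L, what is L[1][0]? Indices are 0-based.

Step 1: L[0][0] = √(9) = 3.
  L[1][0] = (-3) / L[0][0] = -1.
Step 2: L[1][1] = √(9) = 3.

L[1][0] = -1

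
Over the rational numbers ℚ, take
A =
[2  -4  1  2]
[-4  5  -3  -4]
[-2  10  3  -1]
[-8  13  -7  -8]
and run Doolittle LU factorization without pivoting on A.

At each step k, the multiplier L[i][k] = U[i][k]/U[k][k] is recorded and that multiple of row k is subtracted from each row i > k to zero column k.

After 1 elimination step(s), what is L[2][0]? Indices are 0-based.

L[2][0] = -1

k=0: U[0][0]=2
  eliminate (1,0): mult=-2, new row 1: (0, -3, -1, 0); set L[1][0]=-2
  eliminate (2,0): mult=-1, new row 2: (0, 6, 4, 1); set L[2][0]=-1
  eliminate (3,0): mult=-4, new row 3: (0, -3, -3, 0); set L[3][0]=-4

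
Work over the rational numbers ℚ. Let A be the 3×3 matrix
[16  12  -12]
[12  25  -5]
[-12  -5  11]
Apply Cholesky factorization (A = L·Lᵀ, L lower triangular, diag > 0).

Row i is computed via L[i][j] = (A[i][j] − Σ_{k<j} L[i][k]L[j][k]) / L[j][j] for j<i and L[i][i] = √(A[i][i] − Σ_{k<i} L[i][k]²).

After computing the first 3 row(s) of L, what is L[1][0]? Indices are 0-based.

L[1][0] = 3

Step 1: L[0][0] = √(16) = 4.
  L[1][0] = (12) / L[0][0] = 3.
Step 2: L[1][1] = √(16) = 4.
  L[2][0] = (-12) / L[0][0] = -3.
  L[2][1] = (4) / L[1][1] = 1.
Step 3: L[2][2] = √(1) = 1.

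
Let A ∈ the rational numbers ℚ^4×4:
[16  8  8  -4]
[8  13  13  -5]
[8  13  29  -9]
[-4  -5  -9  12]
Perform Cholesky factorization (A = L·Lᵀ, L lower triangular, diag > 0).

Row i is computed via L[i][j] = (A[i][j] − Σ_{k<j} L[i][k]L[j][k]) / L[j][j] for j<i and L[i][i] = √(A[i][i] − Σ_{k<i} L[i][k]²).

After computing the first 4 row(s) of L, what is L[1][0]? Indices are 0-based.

L[1][0] = 2

Step 1: L[0][0] = √(16) = 4.
  L[1][0] = (8) / L[0][0] = 2.
Step 2: L[1][1] = √(9) = 3.
  L[2][0] = (8) / L[0][0] = 2.
  L[2][1] = (9) / L[1][1] = 3.
Step 3: L[2][2] = √(16) = 4.
  L[3][0] = (-4) / L[0][0] = -1.
  L[3][1] = (-3) / L[1][1] = -1.
  L[3][2] = (-4) / L[2][2] = -1.
Step 4: L[3][3] = √(9) = 3.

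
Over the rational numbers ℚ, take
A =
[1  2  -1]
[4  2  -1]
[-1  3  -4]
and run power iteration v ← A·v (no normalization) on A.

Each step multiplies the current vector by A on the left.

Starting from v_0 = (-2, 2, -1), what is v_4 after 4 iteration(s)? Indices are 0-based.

v_4 = (-228, -129, -1017)

v_0 = (-2, 2, -1).
v_1 = A·v_0 = (3, -3, 12).
v_2 = A·v_1 = (-15, -6, -60).
v_3 = A·v_2 = (33, -12, 237).
v_4 = A·v_3 = (-228, -129, -1017).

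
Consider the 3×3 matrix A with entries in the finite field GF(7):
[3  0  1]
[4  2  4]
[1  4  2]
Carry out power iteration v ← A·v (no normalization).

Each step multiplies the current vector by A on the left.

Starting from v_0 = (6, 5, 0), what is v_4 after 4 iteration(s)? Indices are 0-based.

v_4 = (6, 0, 5)

v_0 = (6, 5, 0).
v_1 = A·v_0 = (4, 6, 5).
v_2 = A·v_1 = (3, 6, 3).
v_3 = A·v_2 = (5, 1, 5).
v_4 = A·v_3 = (6, 0, 5).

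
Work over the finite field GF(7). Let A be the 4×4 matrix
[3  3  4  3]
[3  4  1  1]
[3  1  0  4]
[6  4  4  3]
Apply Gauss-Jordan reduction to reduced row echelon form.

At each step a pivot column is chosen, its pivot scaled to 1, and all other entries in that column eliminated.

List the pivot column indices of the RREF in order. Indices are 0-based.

pivot columns: 0, 1, 2, 3

step 1: normalize row 0 (÷3) = (1, 1, 6, 1)
  row 1: subtract 3×row0 = (0, 1, 4, 5)
  row 2: subtract 3×row0 = (0, 5, 3, 1)
  row 3: subtract 6×row0 = (0, 5, 3, 4)
step 2: normalize row 1 (÷1) = (0, 1, 4, 5)
  row 0: subtract 1×row1 = (1, 0, 2, 3)
  row 2: subtract 5×row1 = (0, 0, 4, 4)
  row 3: subtract 5×row1 = (0, 0, 4, 0)
step 3: normalize row 2 (÷4) = (0, 0, 1, 1)
  row 0: subtract 2×row2 = (1, 0, 0, 1)
  row 1: subtract 4×row2 = (0, 1, 0, 1)
  row 3: subtract 4×row2 = (0, 0, 0, 3)
step 4: normalize row 3 (÷3) = (0, 0, 0, 1)
  row 0: subtract 1×row3 = (1, 0, 0, 0)
  row 1: subtract 1×row3 = (0, 1, 0, 0)
  row 2: subtract 1×row3 = (0, 0, 1, 0)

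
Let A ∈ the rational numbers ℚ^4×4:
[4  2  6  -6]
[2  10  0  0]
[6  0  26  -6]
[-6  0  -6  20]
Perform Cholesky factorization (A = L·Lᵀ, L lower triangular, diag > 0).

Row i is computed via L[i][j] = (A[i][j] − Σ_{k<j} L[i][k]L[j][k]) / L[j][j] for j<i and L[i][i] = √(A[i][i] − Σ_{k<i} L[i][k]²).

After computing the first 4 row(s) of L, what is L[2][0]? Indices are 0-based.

L[2][0] = 3

Step 1: L[0][0] = √(4) = 2.
  L[1][0] = (2) / L[0][0] = 1.
Step 2: L[1][1] = √(9) = 3.
  L[2][0] = (6) / L[0][0] = 3.
  L[2][1] = (-3) / L[1][1] = -1.
Step 3: L[2][2] = √(16) = 4.
  L[3][0] = (-6) / L[0][0] = -3.
  L[3][1] = (3) / L[1][1] = 1.
  L[3][2] = (4) / L[2][2] = 1.
Step 4: L[3][3] = √(9) = 3.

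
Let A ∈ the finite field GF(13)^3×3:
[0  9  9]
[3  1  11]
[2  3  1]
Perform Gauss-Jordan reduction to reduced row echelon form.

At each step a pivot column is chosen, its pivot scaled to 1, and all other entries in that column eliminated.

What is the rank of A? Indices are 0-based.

rank = 2

[1] R0 <-> R1
[1] R0 /= 3  ⇒  (1, 9, 8)
     R2 -= 2·R0  ⇒  (0, 11, 11)
[2] R1 /= 9  ⇒  (0, 1, 1)
     R0 -= 9·R1  ⇒  (1, 0, 12)
     R2 -= 11·R1  ⇒  (0, 0, 0)
column 2 empty below row 2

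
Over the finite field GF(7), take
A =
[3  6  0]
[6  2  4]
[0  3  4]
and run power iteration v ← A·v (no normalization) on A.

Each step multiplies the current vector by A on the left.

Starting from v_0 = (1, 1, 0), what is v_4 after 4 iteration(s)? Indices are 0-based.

v_0 = (1, 1, 0).
v_1 = A·v_0 = (2, 1, 3).
v_2 = A·v_1 = (5, 5, 1).
v_3 = A·v_2 = (3, 2, 5).
v_4 = A·v_3 = (0, 0, 5).

v_4 = (0, 0, 5)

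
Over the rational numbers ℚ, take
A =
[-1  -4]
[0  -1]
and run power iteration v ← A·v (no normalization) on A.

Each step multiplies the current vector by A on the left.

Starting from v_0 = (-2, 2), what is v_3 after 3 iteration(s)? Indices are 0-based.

v_0 = (-2, 2).
v_1 = A·v_0 = (-6, -2).
v_2 = A·v_1 = (14, 2).
v_3 = A·v_2 = (-22, -2).

v_3 = (-22, -2)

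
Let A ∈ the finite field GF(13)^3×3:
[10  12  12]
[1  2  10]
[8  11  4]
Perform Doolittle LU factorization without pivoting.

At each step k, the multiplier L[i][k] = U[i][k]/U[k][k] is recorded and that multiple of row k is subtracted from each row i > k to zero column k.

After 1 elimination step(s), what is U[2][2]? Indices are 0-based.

Step 1: pivot at (0,0) is 10.
  row1 ← row1 − (4)·row0  ⇒  L[1][0]=4, U row1=(0, 6, 1)
  row2 ← row2 − (6)·row0  ⇒  L[2][0]=6, U row2=(0, 4, 10)

U[2][2] = 10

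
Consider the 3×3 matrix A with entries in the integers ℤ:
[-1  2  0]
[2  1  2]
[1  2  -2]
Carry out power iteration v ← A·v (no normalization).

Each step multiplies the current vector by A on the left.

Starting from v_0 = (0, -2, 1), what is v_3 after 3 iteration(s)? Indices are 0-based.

v_3 = (-44, 4, -52)

v_0 = (0, -2, 1).
v_1 = A·v_0 = (-4, 0, -6).
v_2 = A·v_1 = (4, -20, 8).
v_3 = A·v_2 = (-44, 4, -52).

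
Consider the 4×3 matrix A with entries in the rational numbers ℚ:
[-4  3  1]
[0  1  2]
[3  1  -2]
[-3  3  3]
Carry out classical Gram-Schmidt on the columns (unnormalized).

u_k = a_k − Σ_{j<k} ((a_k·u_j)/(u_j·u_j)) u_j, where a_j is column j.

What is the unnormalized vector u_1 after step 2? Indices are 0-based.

Step 1: u_0 = a_0 = (-4, 0, 3, -3).
Step 2: u_1 = a_1 − (-9/17)·u_0 = (15/17, 1, 44/17, 24/17).

u_1 = (15/17, 1, 44/17, 24/17)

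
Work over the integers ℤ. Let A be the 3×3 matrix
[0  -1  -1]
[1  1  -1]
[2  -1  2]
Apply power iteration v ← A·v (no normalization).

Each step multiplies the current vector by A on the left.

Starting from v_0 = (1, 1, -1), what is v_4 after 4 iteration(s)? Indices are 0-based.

v_0 = (1, 1, -1).
v_1 = A·v_0 = (0, 3, -1).
v_2 = A·v_1 = (-2, 4, -5).
v_3 = A·v_2 = (1, 7, -18).
v_4 = A·v_3 = (11, 26, -41).

v_4 = (11, 26, -41)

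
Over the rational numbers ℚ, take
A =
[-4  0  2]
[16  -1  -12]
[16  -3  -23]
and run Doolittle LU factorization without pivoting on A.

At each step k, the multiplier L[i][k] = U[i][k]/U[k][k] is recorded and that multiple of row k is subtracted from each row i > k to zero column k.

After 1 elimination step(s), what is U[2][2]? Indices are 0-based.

Step 1: pivot at (0,0) is -4.
  row1 ← row1 − (-4)·row0  ⇒  L[1][0]=-4, U row1=(0, -1, -4)
  row2 ← row2 − (-4)·row0  ⇒  L[2][0]=-4, U row2=(0, -3, -15)

U[2][2] = -15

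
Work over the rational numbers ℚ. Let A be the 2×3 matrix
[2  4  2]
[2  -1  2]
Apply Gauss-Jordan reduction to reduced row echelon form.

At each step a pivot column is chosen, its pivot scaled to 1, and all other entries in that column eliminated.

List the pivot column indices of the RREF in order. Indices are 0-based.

pivot(0,0)=2: scale R0 → (1, 2, 1)
  clear (1,0): R1 −= (2)R0 → (0, -5, 0)
pivot(1,1)=-5: scale R1 → (0, 1, 0)
  clear (0,1): R0 −= (2)R1 → (1, 0, 1)

pivot columns: 0, 1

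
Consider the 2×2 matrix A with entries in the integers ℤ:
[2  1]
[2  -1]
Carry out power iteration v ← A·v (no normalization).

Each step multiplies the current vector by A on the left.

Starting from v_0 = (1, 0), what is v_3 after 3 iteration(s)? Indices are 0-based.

v_0 = (1, 0).
v_1 = A·v_0 = (2, 2).
v_2 = A·v_1 = (6, 2).
v_3 = A·v_2 = (14, 10).

v_3 = (14, 10)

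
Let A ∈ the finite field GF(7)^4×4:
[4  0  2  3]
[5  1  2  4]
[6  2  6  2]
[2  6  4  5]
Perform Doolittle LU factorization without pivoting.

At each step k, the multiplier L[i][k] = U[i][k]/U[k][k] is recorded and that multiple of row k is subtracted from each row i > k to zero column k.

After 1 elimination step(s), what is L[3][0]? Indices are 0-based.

Step 1: pivot at (0,0) is 4.
  row1 ← row1 − (3)·row0  ⇒  L[1][0]=3, U row1=(0, 1, 3, 2)
  row2 ← row2 − (5)·row0  ⇒  L[2][0]=5, U row2=(0, 2, 3, 1)
  row3 ← row3 − (4)·row0  ⇒  L[3][0]=4, U row3=(0, 6, 3, 0)

L[3][0] = 4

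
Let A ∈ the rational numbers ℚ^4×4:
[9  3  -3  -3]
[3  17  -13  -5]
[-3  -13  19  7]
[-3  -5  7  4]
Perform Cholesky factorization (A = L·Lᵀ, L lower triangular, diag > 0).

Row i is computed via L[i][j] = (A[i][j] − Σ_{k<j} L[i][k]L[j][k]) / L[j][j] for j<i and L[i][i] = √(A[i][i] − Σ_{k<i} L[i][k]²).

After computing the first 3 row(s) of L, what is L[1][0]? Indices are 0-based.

Step 1: L[0][0] = √(9) = 3.
  L[1][0] = (3) / L[0][0] = 1.
Step 2: L[1][1] = √(16) = 4.
  L[2][0] = (-3) / L[0][0] = -1.
  L[2][1] = (-12) / L[1][1] = -3.
Step 3: L[2][2] = √(9) = 3.

L[1][0] = 1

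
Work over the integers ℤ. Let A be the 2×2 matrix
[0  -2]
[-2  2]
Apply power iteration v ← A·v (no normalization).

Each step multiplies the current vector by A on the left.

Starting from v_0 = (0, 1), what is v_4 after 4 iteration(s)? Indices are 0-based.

v_4 = (-48, 80)

v_0 = (0, 1).
v_1 = A·v_0 = (-2, 2).
v_2 = A·v_1 = (-4, 8).
v_3 = A·v_2 = (-16, 24).
v_4 = A·v_3 = (-48, 80).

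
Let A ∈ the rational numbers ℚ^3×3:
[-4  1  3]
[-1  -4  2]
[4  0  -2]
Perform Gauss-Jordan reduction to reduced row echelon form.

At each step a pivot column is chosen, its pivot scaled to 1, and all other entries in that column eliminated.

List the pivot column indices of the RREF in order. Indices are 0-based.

[1] R0 /= -4  ⇒  (1, -1/4, -3/4)
     R1 -= -1·R0  ⇒  (0, -17/4, 5/4)
     R2 -= 4·R0  ⇒  (0, 1, 1)
[2] R1 /= -17/4  ⇒  (0, 1, -5/17)
     R0 -= -1/4·R1  ⇒  (1, 0, -14/17)
     R2 -= 1·R1  ⇒  (0, 0, 22/17)
[3] R2 /= 22/17  ⇒  (0, 0, 1)
     R0 -= -14/17·R2  ⇒  (1, 0, 0)
     R1 -= -5/17·R2  ⇒  (0, 1, 0)

pivot columns: 0, 1, 2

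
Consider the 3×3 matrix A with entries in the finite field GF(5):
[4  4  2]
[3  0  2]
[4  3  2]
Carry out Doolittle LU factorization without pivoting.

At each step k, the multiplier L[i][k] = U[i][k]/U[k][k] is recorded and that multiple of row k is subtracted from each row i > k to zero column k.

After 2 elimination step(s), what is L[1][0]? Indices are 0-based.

[col 0] pivot 4
  R1 -= 2*R0 → (0, 2, 3)  (L[1][0] := 2)
  R2 -= 1*R0 → (0, 4, 0)  (L[2][0] := 1)
[col 1] pivot 2
  R2 -= 2*R1 → (0, 0, 4)  (L[2][1] := 2)

L[1][0] = 2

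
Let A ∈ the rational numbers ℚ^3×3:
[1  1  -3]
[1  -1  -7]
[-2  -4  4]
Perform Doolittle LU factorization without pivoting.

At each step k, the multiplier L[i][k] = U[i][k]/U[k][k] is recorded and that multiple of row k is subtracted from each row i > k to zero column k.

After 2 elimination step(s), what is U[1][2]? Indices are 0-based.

U[1][2] = -4

Step 1: pivot at (0,0) is 1.
  row1 ← row1 − (1)·row0  ⇒  L[1][0]=1, U row1=(0, -2, -4)
  row2 ← row2 − (-2)·row0  ⇒  L[2][0]=-2, U row2=(0, -2, -2)
Step 2: pivot at (1,1) is -2.
  row2 ← row2 − (1)·row1  ⇒  L[2][1]=1, U row2=(0, 0, 2)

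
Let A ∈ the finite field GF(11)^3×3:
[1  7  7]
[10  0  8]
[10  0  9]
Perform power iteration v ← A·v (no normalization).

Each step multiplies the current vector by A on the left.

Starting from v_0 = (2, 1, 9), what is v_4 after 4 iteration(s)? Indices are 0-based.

v_4 = (1, 3, 8)

v_0 = (2, 1, 9).
v_1 = A·v_0 = (6, 4, 2).
v_2 = A·v_1 = (4, 10, 1).
v_3 = A·v_2 = (4, 4, 5).
v_4 = A·v_3 = (1, 3, 8).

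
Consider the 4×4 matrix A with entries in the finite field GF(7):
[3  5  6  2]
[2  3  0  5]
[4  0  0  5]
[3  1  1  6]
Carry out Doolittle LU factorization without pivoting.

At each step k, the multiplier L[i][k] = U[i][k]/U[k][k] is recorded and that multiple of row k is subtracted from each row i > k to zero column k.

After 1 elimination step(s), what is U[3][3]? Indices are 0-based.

U[3][3] = 4

Step 1: pivot at (0,0) is 3.
  row1 ← row1 − (3)·row0  ⇒  L[1][0]=3, U row1=(0, 2, 3, 6)
  row2 ← row2 − (6)·row0  ⇒  L[2][0]=6, U row2=(0, 5, 6, 0)
  row3 ← row3 − (1)·row0  ⇒  L[3][0]=1, U row3=(0, 3, 2, 4)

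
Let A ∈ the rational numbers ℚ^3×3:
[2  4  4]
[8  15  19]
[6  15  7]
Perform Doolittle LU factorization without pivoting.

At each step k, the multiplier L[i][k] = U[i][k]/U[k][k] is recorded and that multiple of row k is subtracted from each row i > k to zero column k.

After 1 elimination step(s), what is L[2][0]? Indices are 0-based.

L[2][0] = 3

[col 0] pivot 2
  R1 -= 4*R0 → (0, -1, 3)  (L[1][0] := 4)
  R2 -= 3*R0 → (0, 3, -5)  (L[2][0] := 3)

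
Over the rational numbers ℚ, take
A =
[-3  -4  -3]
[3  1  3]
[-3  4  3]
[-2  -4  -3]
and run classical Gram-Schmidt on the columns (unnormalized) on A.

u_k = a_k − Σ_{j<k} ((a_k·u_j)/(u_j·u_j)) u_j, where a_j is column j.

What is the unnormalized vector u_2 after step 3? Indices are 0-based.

Step 1: u_0 = a_0 = (-3, 3, -3, -2).
Step 2: u_1 = a_1 − (11/31)·u_0 = (-91/31, -2/31, 157/31, -102/31).
Step 3: u_2 = a_2 − (15/31)·u_0 − (174/233)·u_1 = (150/233, 372/233, 156/233, 99/233).

u_2 = (150/233, 372/233, 156/233, 99/233)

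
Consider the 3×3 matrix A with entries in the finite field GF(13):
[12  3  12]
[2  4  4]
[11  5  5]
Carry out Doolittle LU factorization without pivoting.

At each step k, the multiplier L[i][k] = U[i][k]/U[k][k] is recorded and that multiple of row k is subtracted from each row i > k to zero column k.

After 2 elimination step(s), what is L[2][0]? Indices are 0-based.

Step 1: pivot at (0,0) is 12.
  row1 ← row1 − (11)·row0  ⇒  L[1][0]=11, U row1=(0, 10, 2)
  row2 ← row2 − (2)·row0  ⇒  L[2][0]=2, U row2=(0, 12, 7)
Step 2: pivot at (1,1) is 10.
  row2 ← row2 − (9)·row1  ⇒  L[2][1]=9, U row2=(0, 0, 2)

L[2][0] = 2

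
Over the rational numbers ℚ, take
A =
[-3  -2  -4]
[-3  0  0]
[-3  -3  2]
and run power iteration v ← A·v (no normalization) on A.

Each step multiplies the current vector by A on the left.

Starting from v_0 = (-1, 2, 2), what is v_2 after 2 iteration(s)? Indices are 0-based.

v_0 = (-1, 2, 2).
v_1 = A·v_0 = (-9, 3, 1).
v_2 = A·v_1 = (17, 27, 20).

v_2 = (17, 27, 20)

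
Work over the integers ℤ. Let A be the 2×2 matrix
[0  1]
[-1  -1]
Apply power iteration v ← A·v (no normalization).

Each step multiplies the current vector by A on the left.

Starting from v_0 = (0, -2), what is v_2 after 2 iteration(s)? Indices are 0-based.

v_2 = (2, 0)

v_0 = (0, -2).
v_1 = A·v_0 = (-2, 2).
v_2 = A·v_1 = (2, 0).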